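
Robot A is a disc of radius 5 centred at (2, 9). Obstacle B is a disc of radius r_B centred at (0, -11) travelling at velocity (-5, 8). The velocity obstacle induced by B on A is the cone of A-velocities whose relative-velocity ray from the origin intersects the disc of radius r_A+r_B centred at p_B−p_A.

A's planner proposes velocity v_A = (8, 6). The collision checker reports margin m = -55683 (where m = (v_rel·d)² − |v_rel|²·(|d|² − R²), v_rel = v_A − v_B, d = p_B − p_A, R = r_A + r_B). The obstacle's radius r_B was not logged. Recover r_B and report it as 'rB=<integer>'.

m = -55683
d = (-2, -20);  v_rel = (13, -2),  |v_rel|² = 173
v_rel×d = (13)·(-20) − (-2)·(-2) = -264
since m = R²·173 − (-264)²:  R² = (69696 + -55683) / 173 = 81
R = √81 = 9  ⇒  r_B = 9 − 5 = 4

rB=4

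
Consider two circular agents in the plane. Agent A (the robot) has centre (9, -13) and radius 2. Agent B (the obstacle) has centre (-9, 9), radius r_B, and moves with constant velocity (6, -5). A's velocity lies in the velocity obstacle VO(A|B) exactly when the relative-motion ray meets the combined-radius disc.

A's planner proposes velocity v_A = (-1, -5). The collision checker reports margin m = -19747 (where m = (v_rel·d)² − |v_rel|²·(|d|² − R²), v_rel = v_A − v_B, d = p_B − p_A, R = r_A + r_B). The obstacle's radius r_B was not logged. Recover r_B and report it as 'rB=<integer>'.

m = -19747
d = (-18, 22);  v_rel = (-7, 0),  |v_rel|² = 49
v_rel×d = (-7)·(22) − (0)·(-18) = -154
since m = R²·49 − (-154)²:  R² = (23716 + -19747) / 49 = 81
R = √81 = 9  ⇒  r_B = 9 − 2 = 7

rB=7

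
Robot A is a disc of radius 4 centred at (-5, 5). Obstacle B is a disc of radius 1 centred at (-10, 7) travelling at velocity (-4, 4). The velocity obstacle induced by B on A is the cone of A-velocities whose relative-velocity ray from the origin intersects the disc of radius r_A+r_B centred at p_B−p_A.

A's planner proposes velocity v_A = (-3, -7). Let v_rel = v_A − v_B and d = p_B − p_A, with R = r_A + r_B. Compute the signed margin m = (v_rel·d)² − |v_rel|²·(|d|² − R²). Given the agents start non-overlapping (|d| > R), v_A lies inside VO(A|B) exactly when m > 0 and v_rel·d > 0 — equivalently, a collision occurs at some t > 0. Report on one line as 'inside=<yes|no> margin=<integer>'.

d = (-5, 2),  |d|² = 29;  R = 4+1 = 5,  c = 29−5² = 4
v_rel = (1, -11),  |v_rel|² = 122;  v_rel·d = (1)·(-5) + (-11)·(2) = -27
122·t² + 54·t + 4 = 0  ⇒  m = (-27)² − 122·4 = 241
m = 241 > 0,  v_rel·d = -27 < 0  ⇒  outside

inside=no margin=241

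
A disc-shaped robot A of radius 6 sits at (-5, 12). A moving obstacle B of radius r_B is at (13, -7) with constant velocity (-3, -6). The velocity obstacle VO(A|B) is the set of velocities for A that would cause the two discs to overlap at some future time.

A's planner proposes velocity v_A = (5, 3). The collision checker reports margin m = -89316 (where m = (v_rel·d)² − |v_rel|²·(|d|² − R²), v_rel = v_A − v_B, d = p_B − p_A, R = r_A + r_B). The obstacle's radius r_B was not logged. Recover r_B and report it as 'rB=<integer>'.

m = -89316
d = (18, -19);  v_rel = (8, 9),  |v_rel|² = 145
v_rel×d = (8)·(-19) − (9)·(18) = -314
since m = R²·145 − (-314)²:  R² = (98596 + -89316) / 145 = 64
R = √64 = 8  ⇒  r_B = 8 − 6 = 2

rB=2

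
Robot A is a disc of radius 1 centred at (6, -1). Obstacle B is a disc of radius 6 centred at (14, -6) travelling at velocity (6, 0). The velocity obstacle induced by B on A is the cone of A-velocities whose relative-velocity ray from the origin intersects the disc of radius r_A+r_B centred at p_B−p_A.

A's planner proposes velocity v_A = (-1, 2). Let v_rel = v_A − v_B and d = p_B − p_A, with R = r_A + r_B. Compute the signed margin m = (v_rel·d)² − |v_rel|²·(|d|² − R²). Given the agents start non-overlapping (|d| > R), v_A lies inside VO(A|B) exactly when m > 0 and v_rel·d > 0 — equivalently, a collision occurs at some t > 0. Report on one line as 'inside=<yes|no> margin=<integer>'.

d = (8, -5),  |d|² = 89;  R = 1+6 = 7,  c = 89−7² = 40
v_rel = (-7, 2),  |v_rel|² = 53;  v_rel·d = (-7)·(8) + (2)·(-5) = -66
53·t² + 132·t + 40 = 0  ⇒  m = (-66)² − 53·40 = 2236
m = 2236 > 0,  v_rel·d = -66 < 0  ⇒  outside

inside=no margin=2236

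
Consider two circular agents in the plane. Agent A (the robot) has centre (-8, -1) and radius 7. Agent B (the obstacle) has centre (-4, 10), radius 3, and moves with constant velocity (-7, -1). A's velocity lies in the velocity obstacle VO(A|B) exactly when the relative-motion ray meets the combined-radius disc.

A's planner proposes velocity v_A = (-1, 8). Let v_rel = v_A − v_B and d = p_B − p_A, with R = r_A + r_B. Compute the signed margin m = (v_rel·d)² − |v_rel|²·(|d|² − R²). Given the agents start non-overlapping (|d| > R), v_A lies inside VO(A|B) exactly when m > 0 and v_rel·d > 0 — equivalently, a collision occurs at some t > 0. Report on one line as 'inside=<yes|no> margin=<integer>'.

d = (4, 11),  |d|² = 137;  R = 7+3 = 10,  c = 137−10² = 37
v_rel = (6, 9),  |v_rel|² = 117;  v_rel·d = (6)·(4) + (9)·(11) = 123
117·t² − 246·t + 37 = 0  ⇒  m = 123² − 117·37 = 10800
m = 10800 > 0,  v_rel·d = 123 > 0  ⇒  inside

inside=yes margin=10800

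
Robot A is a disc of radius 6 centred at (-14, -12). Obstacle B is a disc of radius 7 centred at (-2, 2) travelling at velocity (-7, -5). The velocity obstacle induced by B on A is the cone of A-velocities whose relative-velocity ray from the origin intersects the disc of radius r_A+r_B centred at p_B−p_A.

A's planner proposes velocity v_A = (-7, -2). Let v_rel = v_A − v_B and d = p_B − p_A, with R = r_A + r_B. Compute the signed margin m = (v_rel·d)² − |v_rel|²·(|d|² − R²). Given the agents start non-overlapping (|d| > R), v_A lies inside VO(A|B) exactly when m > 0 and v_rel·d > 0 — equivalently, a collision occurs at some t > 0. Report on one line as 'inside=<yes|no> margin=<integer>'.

d = (12, 14),  |d|² = 340;  R = 6+7 = 13,  c = 340−13² = 171
v_rel = (0, 3),  |v_rel|² = 9;  v_rel·d = (0)·(12) + (3)·(14) = 42
9·t² − 84·t + 171 = 0  ⇒  m = 42² − 9·171 = 225
m = 225 > 0,  v_rel·d = 42 > 0  ⇒  inside

inside=yes margin=225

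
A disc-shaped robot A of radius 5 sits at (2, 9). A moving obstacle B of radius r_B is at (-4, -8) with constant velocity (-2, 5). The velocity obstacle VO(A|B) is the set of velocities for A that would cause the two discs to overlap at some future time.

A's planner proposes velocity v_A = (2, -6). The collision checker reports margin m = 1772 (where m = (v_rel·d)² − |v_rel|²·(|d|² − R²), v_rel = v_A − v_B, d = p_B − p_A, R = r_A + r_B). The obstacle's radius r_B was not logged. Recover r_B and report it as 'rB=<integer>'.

m = 1772
d = (-6, -17);  v_rel = (4, -11),  |v_rel|² = 137
v_rel×d = (4)·(-17) − (-11)·(-6) = -134
since m = R²·137 − (-134)²:  R² = (17956 + 1772) / 137 = 144
R = √144 = 12  ⇒  r_B = 12 − 5 = 7

rB=7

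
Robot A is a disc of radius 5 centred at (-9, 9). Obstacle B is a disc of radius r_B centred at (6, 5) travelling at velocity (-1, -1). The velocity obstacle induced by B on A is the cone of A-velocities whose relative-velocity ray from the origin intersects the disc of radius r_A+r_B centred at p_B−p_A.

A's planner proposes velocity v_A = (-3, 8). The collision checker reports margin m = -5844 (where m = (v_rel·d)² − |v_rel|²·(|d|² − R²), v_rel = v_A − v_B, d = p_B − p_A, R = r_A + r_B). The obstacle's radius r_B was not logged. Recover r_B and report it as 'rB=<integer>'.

m = -5844
d = (15, -4);  v_rel = (-2, 9),  |v_rel|² = 85
v_rel×d = (-2)·(-4) − (9)·(15) = -127
since m = R²·85 − (-127)²:  R² = (16129 + -5844) / 85 = 121
R = √121 = 11  ⇒  r_B = 11 − 5 = 6

rB=6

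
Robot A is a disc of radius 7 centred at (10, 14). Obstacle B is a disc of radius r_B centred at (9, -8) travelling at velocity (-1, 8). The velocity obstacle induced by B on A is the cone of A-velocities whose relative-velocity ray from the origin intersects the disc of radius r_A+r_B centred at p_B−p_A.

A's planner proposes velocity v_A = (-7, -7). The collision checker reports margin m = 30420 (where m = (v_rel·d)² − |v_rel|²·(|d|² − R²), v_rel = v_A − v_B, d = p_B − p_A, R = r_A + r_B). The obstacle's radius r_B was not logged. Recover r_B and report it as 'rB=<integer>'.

m = 30420
d = (-1, -22);  v_rel = (-6, -15),  |v_rel|² = 261
v_rel×d = (-6)·(-22) − (-15)·(-1) = 117
since m = R²·261 − 117²:  R² = (13689 + 30420) / 261 = 169
R = √169 = 13  ⇒  r_B = 13 − 7 = 6

rB=6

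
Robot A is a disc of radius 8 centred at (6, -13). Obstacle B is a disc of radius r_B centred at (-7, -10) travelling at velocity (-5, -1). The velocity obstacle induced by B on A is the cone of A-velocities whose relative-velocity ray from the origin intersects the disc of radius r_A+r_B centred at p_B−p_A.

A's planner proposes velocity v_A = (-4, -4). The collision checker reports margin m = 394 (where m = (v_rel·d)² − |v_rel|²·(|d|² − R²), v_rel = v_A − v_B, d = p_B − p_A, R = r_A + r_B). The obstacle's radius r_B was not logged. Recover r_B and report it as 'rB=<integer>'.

m = 394
d = (-13, 3);  v_rel = (1, -3),  |v_rel|² = 10
v_rel×d = (1)·(3) − (-3)·(-13) = -36
since m = R²·10 − (-36)²:  R² = (1296 + 394) / 10 = 169
R = √169 = 13  ⇒  r_B = 13 − 8 = 5

rB=5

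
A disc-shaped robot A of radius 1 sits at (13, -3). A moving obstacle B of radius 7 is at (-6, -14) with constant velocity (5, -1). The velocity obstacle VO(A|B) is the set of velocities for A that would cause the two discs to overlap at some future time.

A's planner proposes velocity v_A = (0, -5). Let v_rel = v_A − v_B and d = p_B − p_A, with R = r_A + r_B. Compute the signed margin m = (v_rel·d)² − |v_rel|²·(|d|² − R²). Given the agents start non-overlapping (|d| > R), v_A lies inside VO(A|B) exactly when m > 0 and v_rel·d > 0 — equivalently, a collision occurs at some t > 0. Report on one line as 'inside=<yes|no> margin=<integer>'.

d = (-19, -11),  |d|² = 482;  R = 1+7 = 8,  c = 482−8² = 418
v_rel = (-5, -4),  |v_rel|² = 41;  v_rel·d = (-5)·(-19) + (-4)·(-11) = 139
41·t² − 278·t + 418 = 0  ⇒  m = 139² − 41·418 = 2183
m = 2183 > 0,  v_rel·d = 139 > 0  ⇒  inside

inside=yes margin=2183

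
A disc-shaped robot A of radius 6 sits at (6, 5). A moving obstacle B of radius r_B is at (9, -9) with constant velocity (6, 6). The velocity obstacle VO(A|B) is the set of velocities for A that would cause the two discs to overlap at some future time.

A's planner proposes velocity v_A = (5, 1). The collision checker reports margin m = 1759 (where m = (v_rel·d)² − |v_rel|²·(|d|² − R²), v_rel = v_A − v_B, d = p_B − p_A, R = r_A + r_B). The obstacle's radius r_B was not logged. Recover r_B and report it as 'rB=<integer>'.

m = 1759
d = (3, -14);  v_rel = (-1, -5),  |v_rel|² = 26
v_rel×d = (-1)·(-14) − (-5)·(3) = 29
since m = R²·26 − 29²:  R² = (841 + 1759) / 26 = 100
R = √100 = 10  ⇒  r_B = 10 − 6 = 4

rB=4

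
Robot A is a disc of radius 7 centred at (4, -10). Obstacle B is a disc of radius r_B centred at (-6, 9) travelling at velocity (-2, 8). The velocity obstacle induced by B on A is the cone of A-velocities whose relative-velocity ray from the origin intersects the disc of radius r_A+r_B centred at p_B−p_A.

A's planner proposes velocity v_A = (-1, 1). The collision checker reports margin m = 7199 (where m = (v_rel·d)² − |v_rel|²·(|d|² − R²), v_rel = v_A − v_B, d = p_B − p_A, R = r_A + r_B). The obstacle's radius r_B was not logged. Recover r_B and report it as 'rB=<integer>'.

m = 7199
d = (-10, 19);  v_rel = (1, -7),  |v_rel|² = 50
v_rel×d = (1)·(19) − (-7)·(-10) = -51
since m = R²·50 − (-51)²:  R² = (2601 + 7199) / 50 = 196
R = √196 = 14  ⇒  r_B = 14 − 7 = 7

rB=7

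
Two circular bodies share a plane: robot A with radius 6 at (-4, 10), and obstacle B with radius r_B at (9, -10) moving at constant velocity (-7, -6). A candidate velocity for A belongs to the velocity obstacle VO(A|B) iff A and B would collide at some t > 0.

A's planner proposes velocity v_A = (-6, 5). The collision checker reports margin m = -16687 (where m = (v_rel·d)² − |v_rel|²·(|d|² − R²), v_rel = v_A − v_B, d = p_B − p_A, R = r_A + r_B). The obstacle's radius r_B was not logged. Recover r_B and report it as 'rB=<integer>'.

m = -16687
d = (13, -20);  v_rel = (1, 11),  |v_rel|² = 122
v_rel×d = (1)·(-20) − (11)·(13) = -163
since m = R²·122 − (-163)²:  R² = (26569 + -16687) / 122 = 81
R = √81 = 9  ⇒  r_B = 9 − 6 = 3

rB=3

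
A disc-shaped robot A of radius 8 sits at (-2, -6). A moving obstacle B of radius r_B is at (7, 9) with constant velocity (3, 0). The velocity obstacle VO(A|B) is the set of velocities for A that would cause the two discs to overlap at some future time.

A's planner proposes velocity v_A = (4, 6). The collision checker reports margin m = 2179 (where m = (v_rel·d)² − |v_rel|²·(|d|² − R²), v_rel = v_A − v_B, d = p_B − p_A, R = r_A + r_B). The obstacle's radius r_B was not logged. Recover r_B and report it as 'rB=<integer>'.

m = 2179
d = (9, 15);  v_rel = (1, 6),  |v_rel|² = 37
v_rel×d = (1)·(15) − (6)·(9) = -39
since m = R²·37 − (-39)²:  R² = (1521 + 2179) / 37 = 100
R = √100 = 10  ⇒  r_B = 10 − 8 = 2

rB=2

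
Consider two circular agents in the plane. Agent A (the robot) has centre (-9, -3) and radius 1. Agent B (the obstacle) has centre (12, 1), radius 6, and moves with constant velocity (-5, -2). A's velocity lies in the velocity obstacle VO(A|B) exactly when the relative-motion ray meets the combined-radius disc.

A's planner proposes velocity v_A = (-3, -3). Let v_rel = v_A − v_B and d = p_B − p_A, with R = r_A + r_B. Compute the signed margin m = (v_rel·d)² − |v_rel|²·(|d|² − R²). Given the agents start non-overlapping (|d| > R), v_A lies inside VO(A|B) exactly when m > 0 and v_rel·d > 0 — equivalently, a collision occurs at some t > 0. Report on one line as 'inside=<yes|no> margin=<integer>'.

d = (21, 4),  |d|² = 457;  R = 1+6 = 7,  c = 457−7² = 408
v_rel = (2, -1),  |v_rel|² = 5;  v_rel·d = (2)·(21) + (-1)·(4) = 38
5·t² − 76·t + 408 = 0  ⇒  m = 38² − 5·408 = -596
m = -596 < 0,  v_rel·d = 38 > 0  ⇒  outside

inside=no margin=-596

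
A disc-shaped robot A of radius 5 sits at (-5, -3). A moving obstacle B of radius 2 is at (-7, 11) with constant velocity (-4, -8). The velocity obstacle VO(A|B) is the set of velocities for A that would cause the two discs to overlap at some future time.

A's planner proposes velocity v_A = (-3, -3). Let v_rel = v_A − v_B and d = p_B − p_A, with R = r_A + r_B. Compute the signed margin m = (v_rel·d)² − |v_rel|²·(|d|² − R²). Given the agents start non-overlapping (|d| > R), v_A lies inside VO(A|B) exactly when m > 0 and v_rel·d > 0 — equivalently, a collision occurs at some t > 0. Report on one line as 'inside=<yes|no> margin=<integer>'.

d = (-2, 14),  |d|² = 200;  R = 5+2 = 7,  c = 200−7² = 151
v_rel = (1, 5),  |v_rel|² = 26;  v_rel·d = (1)·(-2) + (5)·(14) = 68
26·t² − 136·t + 151 = 0  ⇒  m = 68² − 26·151 = 698
m = 698 > 0,  v_rel·d = 68 > 0  ⇒  inside

inside=yes margin=698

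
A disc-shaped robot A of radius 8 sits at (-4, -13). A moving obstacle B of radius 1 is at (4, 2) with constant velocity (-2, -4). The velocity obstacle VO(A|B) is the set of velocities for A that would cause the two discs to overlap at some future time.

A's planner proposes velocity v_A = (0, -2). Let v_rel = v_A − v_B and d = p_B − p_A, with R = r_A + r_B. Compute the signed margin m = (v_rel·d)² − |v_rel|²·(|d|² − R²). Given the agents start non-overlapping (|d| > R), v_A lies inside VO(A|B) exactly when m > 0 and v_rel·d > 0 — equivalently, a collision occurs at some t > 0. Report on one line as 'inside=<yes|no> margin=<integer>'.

d = (8, 15),  |d|² = 289;  R = 8+1 = 9,  c = 289−9² = 208
v_rel = (2, 2),  |v_rel|² = 8;  v_rel·d = (2)·(8) + (2)·(15) = 46
8·t² − 92·t + 208 = 0  ⇒  m = 46² − 8·208 = 452
m = 452 > 0,  v_rel·d = 46 > 0  ⇒  inside

inside=yes margin=452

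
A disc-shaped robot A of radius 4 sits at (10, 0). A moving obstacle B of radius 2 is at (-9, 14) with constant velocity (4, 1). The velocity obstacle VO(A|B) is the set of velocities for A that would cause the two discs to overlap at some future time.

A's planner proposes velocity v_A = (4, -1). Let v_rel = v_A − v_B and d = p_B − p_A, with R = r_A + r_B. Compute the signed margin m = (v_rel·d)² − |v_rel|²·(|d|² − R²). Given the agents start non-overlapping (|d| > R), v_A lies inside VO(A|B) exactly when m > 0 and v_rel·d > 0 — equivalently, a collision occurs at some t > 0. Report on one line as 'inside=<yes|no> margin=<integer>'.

d = (-19, 14),  |d|² = 557;  R = 4+2 = 6,  c = 557−6² = 521
v_rel = (0, -2),  |v_rel|² = 4;  v_rel·d = (0)·(-19) + (-2)·(14) = -28
4·t² + 56·t + 521 = 0  ⇒  m = (-28)² − 4·521 = -1300
m = -1300 < 0,  v_rel·d = -28 < 0  ⇒  outside

inside=no margin=-1300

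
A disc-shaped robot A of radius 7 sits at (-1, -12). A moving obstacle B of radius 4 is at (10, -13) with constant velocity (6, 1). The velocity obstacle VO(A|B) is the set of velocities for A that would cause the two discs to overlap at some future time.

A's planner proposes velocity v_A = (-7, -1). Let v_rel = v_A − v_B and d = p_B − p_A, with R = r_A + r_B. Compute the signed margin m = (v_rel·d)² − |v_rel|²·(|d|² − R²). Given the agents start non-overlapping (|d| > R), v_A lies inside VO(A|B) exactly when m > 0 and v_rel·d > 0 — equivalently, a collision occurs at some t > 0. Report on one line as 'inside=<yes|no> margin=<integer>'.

d = (11, -1),  |d|² = 122;  R = 7+4 = 11,  c = 122−11² = 1
v_rel = (-13, -2),  |v_rel|² = 173;  v_rel·d = (-13)·(11) + (-2)·(-1) = -141
173·t² + 282·t + 1 = 0  ⇒  m = (-141)² − 173·1 = 19708
m = 19708 > 0,  v_rel·d = -141 < 0  ⇒  outside

inside=no margin=19708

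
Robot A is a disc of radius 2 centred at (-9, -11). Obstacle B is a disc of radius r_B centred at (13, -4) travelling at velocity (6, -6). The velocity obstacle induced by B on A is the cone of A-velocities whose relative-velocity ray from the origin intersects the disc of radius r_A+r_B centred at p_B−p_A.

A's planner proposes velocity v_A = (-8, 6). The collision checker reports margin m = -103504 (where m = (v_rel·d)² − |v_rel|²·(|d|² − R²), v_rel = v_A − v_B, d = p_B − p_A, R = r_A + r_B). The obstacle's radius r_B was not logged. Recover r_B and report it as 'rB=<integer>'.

m = -103504
d = (22, 7);  v_rel = (-14, 12),  |v_rel|² = 340
v_rel×d = (-14)·(7) − (12)·(22) = -362
since m = R²·340 − (-362)²:  R² = (131044 + -103504) / 340 = 81
R = √81 = 9  ⇒  r_B = 9 − 2 = 7

rB=7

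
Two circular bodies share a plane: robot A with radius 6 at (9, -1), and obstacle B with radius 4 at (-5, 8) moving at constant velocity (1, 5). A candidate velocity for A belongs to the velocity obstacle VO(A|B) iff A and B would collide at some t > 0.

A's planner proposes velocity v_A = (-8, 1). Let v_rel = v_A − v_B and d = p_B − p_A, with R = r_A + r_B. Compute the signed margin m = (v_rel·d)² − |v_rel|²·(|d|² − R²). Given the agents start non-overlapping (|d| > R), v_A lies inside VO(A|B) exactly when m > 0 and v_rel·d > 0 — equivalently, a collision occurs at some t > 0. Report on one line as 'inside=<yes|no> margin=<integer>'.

d = (-14, 9),  |d|² = 277;  R = 6+4 = 10,  c = 277−10² = 177
v_rel = (-9, -4),  |v_rel|² = 97;  v_rel·d = (-9)·(-14) + (-4)·(9) = 90
97·t² − 180·t + 177 = 0  ⇒  m = 90² − 97·177 = -9069
m = -9069 < 0,  v_rel·d = 90 > 0  ⇒  outside

inside=no margin=-9069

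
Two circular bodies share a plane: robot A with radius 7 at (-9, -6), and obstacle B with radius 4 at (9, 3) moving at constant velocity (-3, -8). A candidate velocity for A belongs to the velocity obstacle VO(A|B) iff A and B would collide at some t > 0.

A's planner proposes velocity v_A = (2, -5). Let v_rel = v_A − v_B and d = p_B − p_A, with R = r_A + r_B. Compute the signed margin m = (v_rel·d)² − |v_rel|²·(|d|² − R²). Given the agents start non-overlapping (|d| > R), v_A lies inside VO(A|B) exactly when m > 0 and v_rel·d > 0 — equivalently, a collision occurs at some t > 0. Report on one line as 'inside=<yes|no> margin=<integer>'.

d = (18, 9),  |d|² = 405;  R = 7+4 = 11,  c = 405−11² = 284
v_rel = (5, 3),  |v_rel|² = 34;  v_rel·d = (5)·(18) + (3)·(9) = 117
34·t² − 234·t + 284 = 0  ⇒  m = 117² − 34·284 = 4033
m = 4033 > 0,  v_rel·d = 117 > 0  ⇒  inside

inside=yes margin=4033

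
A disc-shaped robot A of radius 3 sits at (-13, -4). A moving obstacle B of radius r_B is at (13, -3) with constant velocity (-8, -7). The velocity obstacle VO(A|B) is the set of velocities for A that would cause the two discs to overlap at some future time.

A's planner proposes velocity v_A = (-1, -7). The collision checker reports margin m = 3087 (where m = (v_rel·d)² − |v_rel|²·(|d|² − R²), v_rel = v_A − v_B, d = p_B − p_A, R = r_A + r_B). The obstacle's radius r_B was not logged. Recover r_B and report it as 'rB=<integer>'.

m = 3087
d = (26, 1);  v_rel = (7, 0),  |v_rel|² = 49
v_rel×d = (7)·(1) − (0)·(26) = 7
since m = R²·49 − 7²:  R² = (49 + 3087) / 49 = 64
R = √64 = 8  ⇒  r_B = 8 − 3 = 5

rB=5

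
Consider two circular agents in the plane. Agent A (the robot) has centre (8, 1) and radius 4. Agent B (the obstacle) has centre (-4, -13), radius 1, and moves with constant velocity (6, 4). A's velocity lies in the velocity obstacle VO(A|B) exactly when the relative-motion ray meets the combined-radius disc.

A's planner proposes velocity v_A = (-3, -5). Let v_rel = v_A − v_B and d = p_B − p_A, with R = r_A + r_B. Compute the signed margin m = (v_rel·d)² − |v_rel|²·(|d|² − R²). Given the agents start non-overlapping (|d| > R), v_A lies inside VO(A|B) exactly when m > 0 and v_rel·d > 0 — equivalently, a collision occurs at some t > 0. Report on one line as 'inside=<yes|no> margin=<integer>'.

d = (-12, -14),  |d|² = 340;  R = 4+1 = 5,  c = 340−5² = 315
v_rel = (-9, -9),  |v_rel|² = 162;  v_rel·d = (-9)·(-12) + (-9)·(-14) = 234
162·t² − 468·t + 315 = 0  ⇒  m = 234² − 162·315 = 3726
m = 3726 > 0,  v_rel·d = 234 > 0  ⇒  inside

inside=yes margin=3726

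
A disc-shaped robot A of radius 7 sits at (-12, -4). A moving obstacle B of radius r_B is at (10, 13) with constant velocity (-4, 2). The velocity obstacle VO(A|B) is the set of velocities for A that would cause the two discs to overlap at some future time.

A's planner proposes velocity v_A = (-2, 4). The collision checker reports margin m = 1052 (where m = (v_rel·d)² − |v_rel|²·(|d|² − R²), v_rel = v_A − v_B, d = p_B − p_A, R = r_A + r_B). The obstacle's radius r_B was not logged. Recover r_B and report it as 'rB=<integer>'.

m = 1052
d = (22, 17);  v_rel = (2, 2),  |v_rel|² = 8
v_rel×d = (2)·(17) − (2)·(22) = -10
since m = R²·8 − (-10)²:  R² = (100 + 1052) / 8 = 144
R = √144 = 12  ⇒  r_B = 12 − 7 = 5

rB=5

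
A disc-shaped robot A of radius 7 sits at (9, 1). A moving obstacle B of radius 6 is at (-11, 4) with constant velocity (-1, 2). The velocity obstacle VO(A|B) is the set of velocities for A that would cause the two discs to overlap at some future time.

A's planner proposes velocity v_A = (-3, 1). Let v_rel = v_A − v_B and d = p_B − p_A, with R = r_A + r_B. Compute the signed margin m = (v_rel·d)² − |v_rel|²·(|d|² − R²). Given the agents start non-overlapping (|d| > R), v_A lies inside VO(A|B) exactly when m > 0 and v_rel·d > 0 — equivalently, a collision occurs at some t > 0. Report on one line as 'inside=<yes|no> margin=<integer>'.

d = (-20, 3),  |d|² = 409;  R = 7+6 = 13,  c = 409−13² = 240
v_rel = (-2, -1),  |v_rel|² = 5;  v_rel·d = (-2)·(-20) + (-1)·(3) = 37
5·t² − 74·t + 240 = 0  ⇒  m = 37² − 5·240 = 169
m = 169 > 0,  v_rel·d = 37 > 0  ⇒  inside

inside=yes margin=169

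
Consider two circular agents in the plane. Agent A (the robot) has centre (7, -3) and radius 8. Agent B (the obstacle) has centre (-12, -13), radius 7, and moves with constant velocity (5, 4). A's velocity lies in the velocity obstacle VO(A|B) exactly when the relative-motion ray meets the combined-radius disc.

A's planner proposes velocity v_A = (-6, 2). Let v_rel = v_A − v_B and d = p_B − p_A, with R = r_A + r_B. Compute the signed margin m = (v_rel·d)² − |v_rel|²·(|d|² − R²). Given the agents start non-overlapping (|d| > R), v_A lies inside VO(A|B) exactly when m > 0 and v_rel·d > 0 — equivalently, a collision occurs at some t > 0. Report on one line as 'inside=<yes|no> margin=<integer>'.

d = (-19, -10),  |d|² = 461;  R = 8+7 = 15,  c = 461−15² = 236
v_rel = (-11, -2),  |v_rel|² = 125;  v_rel·d = (-11)·(-19) + (-2)·(-10) = 229
125·t² − 458·t + 236 = 0  ⇒  m = 229² − 125·236 = 22941
m = 22941 > 0,  v_rel·d = 229 > 0  ⇒  inside

inside=yes margin=22941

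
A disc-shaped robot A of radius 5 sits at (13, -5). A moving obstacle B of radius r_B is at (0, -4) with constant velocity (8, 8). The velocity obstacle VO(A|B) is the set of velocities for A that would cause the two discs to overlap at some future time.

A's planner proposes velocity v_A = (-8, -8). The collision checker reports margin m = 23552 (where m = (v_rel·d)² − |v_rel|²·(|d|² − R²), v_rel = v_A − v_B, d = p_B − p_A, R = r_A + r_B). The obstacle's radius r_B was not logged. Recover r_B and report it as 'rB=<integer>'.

m = 23552
d = (-13, 1);  v_rel = (-16, -16),  |v_rel|² = 512
v_rel×d = (-16)·(1) − (-16)·(-13) = -224
since m = R²·512 − (-224)²:  R² = (50176 + 23552) / 512 = 144
R = √144 = 12  ⇒  r_B = 12 − 5 = 7

rB=7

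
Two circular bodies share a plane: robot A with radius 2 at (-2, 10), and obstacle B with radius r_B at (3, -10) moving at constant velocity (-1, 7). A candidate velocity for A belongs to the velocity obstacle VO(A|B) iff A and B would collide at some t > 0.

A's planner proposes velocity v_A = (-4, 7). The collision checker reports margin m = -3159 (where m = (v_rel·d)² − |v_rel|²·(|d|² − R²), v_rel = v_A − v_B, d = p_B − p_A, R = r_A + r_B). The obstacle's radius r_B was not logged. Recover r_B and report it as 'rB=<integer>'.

m = -3159
d = (5, -20);  v_rel = (-3, 0),  |v_rel|² = 9
v_rel×d = (-3)·(-20) − (0)·(5) = 60
since m = R²·9 − 60²:  R² = (3600 + -3159) / 9 = 49
R = √49 = 7  ⇒  r_B = 7 − 2 = 5

rB=5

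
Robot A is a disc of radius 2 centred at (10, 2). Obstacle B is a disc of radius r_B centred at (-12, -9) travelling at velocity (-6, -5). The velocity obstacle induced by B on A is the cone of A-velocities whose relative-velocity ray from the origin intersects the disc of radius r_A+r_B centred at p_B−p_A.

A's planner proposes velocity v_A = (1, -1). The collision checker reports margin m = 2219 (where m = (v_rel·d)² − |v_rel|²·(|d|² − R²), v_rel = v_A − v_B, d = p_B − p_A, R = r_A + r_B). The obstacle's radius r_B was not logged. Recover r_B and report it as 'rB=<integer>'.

m = 2219
d = (-22, -11);  v_rel = (7, 4),  |v_rel|² = 65
v_rel×d = (7)·(-11) − (4)·(-22) = 11
since m = R²·65 − 11²:  R² = (121 + 2219) / 65 = 36
R = √36 = 6  ⇒  r_B = 6 − 2 = 4

rB=4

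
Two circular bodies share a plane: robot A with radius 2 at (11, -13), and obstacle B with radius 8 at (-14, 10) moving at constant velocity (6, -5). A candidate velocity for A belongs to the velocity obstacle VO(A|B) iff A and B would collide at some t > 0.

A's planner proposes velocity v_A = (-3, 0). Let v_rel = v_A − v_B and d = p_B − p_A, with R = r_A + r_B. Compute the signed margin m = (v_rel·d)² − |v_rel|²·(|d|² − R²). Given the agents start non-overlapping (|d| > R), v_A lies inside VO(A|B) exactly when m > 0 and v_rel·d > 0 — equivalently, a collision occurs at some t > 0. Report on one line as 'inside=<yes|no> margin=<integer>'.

d = (-25, 23),  |d|² = 1154;  R = 2+8 = 10,  c = 1154−10² = 1054
v_rel = (-9, 5),  |v_rel|² = 106;  v_rel·d = (-9)·(-25) + (5)·(23) = 340
106·t² − 680·t + 1054 = 0  ⇒  m = 340² − 106·1054 = 3876
m = 3876 > 0,  v_rel·d = 340 > 0  ⇒  inside

inside=yes margin=3876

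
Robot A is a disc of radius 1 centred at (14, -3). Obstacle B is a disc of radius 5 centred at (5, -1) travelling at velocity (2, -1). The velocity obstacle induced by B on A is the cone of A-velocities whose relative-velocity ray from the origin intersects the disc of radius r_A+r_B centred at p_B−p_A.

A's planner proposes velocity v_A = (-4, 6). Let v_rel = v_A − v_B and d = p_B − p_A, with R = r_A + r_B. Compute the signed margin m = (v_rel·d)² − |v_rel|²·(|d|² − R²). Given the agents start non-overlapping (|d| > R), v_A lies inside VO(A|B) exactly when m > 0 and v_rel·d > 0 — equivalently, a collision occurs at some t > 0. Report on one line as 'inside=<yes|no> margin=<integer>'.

d = (-9, 2),  |d|² = 85;  R = 1+5 = 6,  c = 85−6² = 49
v_rel = (-6, 7),  |v_rel|² = 85;  v_rel·d = (-6)·(-9) + (7)·(2) = 68
85·t² − 136·t + 49 = 0  ⇒  m = 68² − 85·49 = 459
m = 459 > 0,  v_rel·d = 68 > 0  ⇒  inside

inside=yes margin=459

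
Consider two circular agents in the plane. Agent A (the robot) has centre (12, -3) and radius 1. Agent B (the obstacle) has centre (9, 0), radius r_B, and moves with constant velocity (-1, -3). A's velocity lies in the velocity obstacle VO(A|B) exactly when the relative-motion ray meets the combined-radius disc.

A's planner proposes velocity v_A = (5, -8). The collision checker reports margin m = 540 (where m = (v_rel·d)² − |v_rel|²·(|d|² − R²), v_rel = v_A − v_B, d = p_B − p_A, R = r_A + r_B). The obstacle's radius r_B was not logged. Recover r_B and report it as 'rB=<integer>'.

m = 540
d = (-3, 3);  v_rel = (6, -5),  |v_rel|² = 61
v_rel×d = (6)·(3) − (-5)·(-3) = 3
since m = R²·61 − 3²:  R² = (9 + 540) / 61 = 9
R = √9 = 3  ⇒  r_B = 3 − 1 = 2

rB=2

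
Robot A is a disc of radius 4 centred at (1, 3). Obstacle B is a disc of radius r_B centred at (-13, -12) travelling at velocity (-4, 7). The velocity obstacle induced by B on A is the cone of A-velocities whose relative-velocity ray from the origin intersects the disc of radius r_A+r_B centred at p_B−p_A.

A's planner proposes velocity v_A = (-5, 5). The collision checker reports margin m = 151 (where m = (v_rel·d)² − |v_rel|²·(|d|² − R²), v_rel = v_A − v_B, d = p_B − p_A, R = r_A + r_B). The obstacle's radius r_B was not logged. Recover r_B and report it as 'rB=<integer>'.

m = 151
d = (-14, -15);  v_rel = (-1, -2),  |v_rel|² = 5
v_rel×d = (-1)·(-15) − (-2)·(-14) = -13
since m = R²·5 − (-13)²:  R² = (169 + 151) / 5 = 64
R = √64 = 8  ⇒  r_B = 8 − 4 = 4

rB=4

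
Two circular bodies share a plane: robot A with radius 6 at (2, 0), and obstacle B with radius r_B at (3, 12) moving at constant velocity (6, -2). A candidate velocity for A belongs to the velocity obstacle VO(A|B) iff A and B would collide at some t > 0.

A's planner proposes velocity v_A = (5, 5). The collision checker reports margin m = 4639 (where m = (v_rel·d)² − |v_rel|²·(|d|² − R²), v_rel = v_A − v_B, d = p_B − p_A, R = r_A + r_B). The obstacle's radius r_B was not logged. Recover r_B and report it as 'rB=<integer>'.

m = 4639
d = (1, 12);  v_rel = (-1, 7),  |v_rel|² = 50
v_rel×d = (-1)·(12) − (7)·(1) = -19
since m = R²·50 − (-19)²:  R² = (361 + 4639) / 50 = 100
R = √100 = 10  ⇒  r_B = 10 − 6 = 4

rB=4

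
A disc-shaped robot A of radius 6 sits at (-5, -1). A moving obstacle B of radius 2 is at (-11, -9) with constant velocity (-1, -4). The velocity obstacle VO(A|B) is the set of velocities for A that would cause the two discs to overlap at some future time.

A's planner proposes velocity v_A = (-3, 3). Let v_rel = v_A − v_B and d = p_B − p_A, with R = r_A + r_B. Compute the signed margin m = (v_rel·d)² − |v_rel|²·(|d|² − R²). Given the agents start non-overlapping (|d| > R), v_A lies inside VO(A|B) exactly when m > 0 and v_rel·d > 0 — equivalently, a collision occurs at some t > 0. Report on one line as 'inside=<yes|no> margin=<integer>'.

d = (-6, -8),  |d|² = 100;  R = 6+2 = 8,  c = 100−8² = 36
v_rel = (-2, 7),  |v_rel|² = 53;  v_rel·d = (-2)·(-6) + (7)·(-8) = -44
53·t² + 88·t + 36 = 0  ⇒  m = (-44)² − 53·36 = 28
m = 28 > 0,  v_rel·d = -44 < 0  ⇒  outside

inside=no margin=28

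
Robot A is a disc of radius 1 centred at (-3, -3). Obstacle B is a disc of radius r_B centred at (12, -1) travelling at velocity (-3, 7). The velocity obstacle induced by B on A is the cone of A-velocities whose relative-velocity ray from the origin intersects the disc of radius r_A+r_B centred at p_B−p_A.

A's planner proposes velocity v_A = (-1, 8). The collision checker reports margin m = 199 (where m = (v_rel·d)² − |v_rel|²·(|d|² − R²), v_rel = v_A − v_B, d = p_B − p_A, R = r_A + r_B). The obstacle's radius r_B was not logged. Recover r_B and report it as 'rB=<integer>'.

m = 199
d = (15, 2);  v_rel = (2, 1),  |v_rel|² = 5
v_rel×d = (2)·(2) − (1)·(15) = -11
since m = R²·5 − (-11)²:  R² = (121 + 199) / 5 = 64
R = √64 = 8  ⇒  r_B = 8 − 1 = 7

rB=7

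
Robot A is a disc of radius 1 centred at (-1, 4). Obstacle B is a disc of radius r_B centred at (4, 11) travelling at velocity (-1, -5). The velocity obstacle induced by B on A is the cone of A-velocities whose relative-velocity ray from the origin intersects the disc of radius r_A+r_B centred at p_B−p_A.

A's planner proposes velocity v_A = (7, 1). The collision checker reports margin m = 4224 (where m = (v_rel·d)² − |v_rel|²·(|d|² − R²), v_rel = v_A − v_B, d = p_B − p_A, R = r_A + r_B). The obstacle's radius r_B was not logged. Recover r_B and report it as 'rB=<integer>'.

m = 4224
d = (5, 7);  v_rel = (8, 6),  |v_rel|² = 100
v_rel×d = (8)·(7) − (6)·(5) = 26
since m = R²·100 − 26²:  R² = (676 + 4224) / 100 = 49
R = √49 = 7  ⇒  r_B = 7 − 1 = 6

rB=6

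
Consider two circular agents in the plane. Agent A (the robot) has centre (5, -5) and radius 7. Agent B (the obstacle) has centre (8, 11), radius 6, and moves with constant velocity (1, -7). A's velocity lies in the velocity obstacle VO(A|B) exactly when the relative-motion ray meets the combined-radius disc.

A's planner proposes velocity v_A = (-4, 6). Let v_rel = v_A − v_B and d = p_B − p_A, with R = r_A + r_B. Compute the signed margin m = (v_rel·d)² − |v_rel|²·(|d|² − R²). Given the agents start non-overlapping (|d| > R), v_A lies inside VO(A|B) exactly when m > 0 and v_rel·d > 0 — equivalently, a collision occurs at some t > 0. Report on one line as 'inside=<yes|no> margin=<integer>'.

d = (3, 16),  |d|² = 265;  R = 7+6 = 13,  c = 265−13² = 96
v_rel = (-5, 13),  |v_rel|² = 194;  v_rel·d = (-5)·(3) + (13)·(16) = 193
194·t² − 386·t + 96 = 0  ⇒  m = 193² − 194·96 = 18625
m = 18625 > 0,  v_rel·d = 193 > 0  ⇒  inside

inside=yes margin=18625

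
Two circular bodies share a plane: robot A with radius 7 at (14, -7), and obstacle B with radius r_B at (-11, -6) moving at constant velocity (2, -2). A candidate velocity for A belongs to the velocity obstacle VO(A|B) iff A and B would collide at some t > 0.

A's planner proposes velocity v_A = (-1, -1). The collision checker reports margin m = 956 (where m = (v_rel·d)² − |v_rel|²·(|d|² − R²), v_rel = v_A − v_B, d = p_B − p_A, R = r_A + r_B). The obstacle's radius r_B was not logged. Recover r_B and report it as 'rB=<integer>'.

m = 956
d = (-25, 1);  v_rel = (-3, 1),  |v_rel|² = 10
v_rel×d = (-3)·(1) − (1)·(-25) = 22
since m = R²·10 − 22²:  R² = (484 + 956) / 10 = 144
R = √144 = 12  ⇒  r_B = 12 − 7 = 5

rB=5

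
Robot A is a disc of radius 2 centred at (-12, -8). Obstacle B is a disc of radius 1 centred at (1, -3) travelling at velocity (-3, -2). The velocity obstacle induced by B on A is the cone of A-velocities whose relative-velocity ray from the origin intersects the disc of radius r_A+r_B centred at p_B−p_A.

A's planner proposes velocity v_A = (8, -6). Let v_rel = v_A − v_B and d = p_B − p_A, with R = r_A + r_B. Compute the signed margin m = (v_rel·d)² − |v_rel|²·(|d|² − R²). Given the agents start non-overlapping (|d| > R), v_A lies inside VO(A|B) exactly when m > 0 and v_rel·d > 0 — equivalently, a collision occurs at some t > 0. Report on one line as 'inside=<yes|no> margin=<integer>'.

d = (13, 5),  |d|² = 194;  R = 2+1 = 3,  c = 194−3² = 185
v_rel = (11, -4),  |v_rel|² = 137;  v_rel·d = (11)·(13) + (-4)·(5) = 123
137·t² − 246·t + 185 = 0  ⇒  m = 123² − 137·185 = -10216
m = -10216 < 0,  v_rel·d = 123 > 0  ⇒  outside

inside=no margin=-10216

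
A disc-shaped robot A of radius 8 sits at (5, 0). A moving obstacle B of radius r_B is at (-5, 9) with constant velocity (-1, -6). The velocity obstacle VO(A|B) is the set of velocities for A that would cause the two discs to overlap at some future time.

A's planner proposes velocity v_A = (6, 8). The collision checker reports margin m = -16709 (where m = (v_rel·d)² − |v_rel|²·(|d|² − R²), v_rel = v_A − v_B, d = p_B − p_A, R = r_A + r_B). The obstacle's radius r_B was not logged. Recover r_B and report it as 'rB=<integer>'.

m = -16709
d = (-10, 9);  v_rel = (7, 14),  |v_rel|² = 245
v_rel×d = (7)·(9) − (14)·(-10) = 203
since m = R²·245 − 203²:  R² = (41209 + -16709) / 245 = 100
R = √100 = 10  ⇒  r_B = 10 − 8 = 2

rB=2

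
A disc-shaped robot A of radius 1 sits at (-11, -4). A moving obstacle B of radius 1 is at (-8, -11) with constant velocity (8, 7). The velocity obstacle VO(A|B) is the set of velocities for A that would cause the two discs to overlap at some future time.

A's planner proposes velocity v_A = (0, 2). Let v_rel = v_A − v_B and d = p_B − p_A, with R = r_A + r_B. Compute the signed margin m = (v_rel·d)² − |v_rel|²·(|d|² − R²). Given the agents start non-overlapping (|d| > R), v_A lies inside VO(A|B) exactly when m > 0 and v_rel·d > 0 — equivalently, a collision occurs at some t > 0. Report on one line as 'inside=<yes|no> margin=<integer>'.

d = (3, -7),  |d|² = 58;  R = 1+1 = 2,  c = 58−2² = 54
v_rel = (-8, -5),  |v_rel|² = 89;  v_rel·d = (-8)·(3) + (-5)·(-7) = 11
89·t² − 22·t + 54 = 0  ⇒  m = 11² − 89·54 = -4685
m = -4685 < 0,  v_rel·d = 11 > 0  ⇒  outside

inside=no margin=-4685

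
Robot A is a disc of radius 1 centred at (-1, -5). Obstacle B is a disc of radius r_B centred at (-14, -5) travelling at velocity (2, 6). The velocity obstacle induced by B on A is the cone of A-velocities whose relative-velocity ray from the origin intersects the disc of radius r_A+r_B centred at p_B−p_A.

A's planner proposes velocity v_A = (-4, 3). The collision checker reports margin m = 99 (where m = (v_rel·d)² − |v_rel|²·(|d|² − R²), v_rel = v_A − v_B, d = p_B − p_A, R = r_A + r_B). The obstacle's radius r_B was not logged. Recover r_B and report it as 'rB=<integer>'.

m = 99
d = (-13, 0);  v_rel = (-6, -3),  |v_rel|² = 45
v_rel×d = (-6)·(0) − (-3)·(-13) = -39
since m = R²·45 − (-39)²:  R² = (1521 + 99) / 45 = 36
R = √36 = 6  ⇒  r_B = 6 − 1 = 5

rB=5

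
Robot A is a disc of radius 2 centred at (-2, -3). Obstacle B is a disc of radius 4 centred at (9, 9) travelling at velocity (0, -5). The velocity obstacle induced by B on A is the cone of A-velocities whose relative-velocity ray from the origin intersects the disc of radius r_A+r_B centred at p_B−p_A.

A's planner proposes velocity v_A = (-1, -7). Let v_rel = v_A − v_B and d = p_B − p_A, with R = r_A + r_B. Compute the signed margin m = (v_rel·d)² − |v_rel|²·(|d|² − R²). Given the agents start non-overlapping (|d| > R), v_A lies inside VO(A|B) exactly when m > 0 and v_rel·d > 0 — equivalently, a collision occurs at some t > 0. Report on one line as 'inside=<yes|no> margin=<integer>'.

d = (11, 12),  |d|² = 265;  R = 2+4 = 6,  c = 265−6² = 229
v_rel = (-1, -2),  |v_rel|² = 5;  v_rel·d = (-1)·(11) + (-2)·(12) = -35
5·t² + 70·t + 229 = 0  ⇒  m = (-35)² − 5·229 = 80
m = 80 > 0,  v_rel·d = -35 < 0  ⇒  outside

inside=no margin=80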